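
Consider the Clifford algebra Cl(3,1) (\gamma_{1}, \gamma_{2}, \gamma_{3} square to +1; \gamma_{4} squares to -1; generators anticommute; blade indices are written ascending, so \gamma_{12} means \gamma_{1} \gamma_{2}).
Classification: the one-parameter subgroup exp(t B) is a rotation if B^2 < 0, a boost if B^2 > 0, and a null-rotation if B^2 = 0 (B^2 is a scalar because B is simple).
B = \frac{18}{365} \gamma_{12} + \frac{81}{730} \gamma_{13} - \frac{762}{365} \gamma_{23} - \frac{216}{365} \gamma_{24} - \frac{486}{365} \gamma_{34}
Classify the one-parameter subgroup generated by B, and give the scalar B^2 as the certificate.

B^2 term by term: the squares give (\frac{18}{365})^2*(\gamma_{12})^2 + (\frac{81}{730})^2*(\gamma_{13})^2 + (-\frac{762}{365})^2*(\gamma_{23})^2 + (-\frac{216}{365})^2*(\gamma_{24})^2 + (-\frac{486}{365})^2*(\gamma_{34})^2 = \frac{324}{133225}*(-1) + \frac{6561}{532900}*(-1) + \frac{580644}{133225}*(-1) + \frac{46656}{133225}*(+1) + \frac{236196}{133225}*(+1) = -\frac{9}{4} (each basis 2-blade squares to minus the product of its generators' squares); cross terms between blades sharing an index anticommute and cancel; the commuting (index-disjoint) pairs give grade-4 terms 2*c*c'*(blade product), which cancel blade by blade — \gamma_{1234}: -\frac{17496}{133225} + \frac{17496}{133225} = 0 — confirming B is simple. So B^2 = -\frac{9}{4}.
Answer: rotation, certificate B^2 = -\frac{9}{4}. The scalar -\frac{9}{4} is the complete invariant here: its sign names the subgroup type.


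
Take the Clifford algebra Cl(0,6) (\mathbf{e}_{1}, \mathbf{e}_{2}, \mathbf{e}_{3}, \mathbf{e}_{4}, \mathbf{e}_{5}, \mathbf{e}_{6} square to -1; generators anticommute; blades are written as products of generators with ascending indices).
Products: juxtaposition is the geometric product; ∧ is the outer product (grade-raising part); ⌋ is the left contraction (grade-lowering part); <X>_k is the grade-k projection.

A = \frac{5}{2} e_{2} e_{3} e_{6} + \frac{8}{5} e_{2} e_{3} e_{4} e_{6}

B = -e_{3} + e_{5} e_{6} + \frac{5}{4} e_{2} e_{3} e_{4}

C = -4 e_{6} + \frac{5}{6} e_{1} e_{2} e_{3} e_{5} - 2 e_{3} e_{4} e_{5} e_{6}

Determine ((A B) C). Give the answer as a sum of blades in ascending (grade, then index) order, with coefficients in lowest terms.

step 1: -2 e_{6} - \frac{5}{2} e_{2} e_{6} + \frac{25}{8} e_{4} e_{6} + \frac{5}{2} e_{2} e_{3} e_{5} + \frac{8}{5} e_{2} e_{4} e_{6} + \frac{8}{5} e_{2} e_{3} e_{4} e_{5}
step 2: -8 - \frac{25}{12} e_{1} - 10 e_{2} + \frac{25}{2} e_{4} + \frac{4}{3} e_{1} e_{4} + \frac{32}{5} e_{2} e_{4} - \frac{16}{5} e_{2} e_{6} - \frac{25}{4} e_{3} e_{5} - \frac{16}{5} e_{2} e_{3} e_{5} - 5 e_{2} e_{4} e_{6} + 4 e_{3} e_{4} e_{5} - \frac{25}{12} e_{1} e_{3} e_{5} e_{6} + 5 e_{2} e_{3} e_{4} e_{5} - 10 e_{2} e_{3} e_{5} e_{6} - \frac{5}{3} e_{1} e_{2} e_{3} e_{5} e_{6} - \frac{4}{3} e_{1} e_{3} e_{4} e_{5} e_{6} - \frac{32}{5} e_{2} e_{3} e_{4} e_{5} e_{6} - \frac{125}{48} e_{1} e_{2} e_{3} e_{4} e_{5} e_{6}
Answer: -8 - \frac{25}{12} e_{1} - 10 e_{2} + \frac{25}{2} e_{4} + \frac{4}{3} e_{1} e_{4} + \frac{32}{5} e_{2} e_{4} - \frac{16}{5} e_{2} e_{6} - \frac{25}{4} e_{3} e_{5} - \frac{16}{5} e_{2} e_{3} e_{5} - 5 e_{2} e_{4} e_{6} + 4 e_{3} e_{4} e_{5} - \frac{25}{12} e_{1} e_{3} e_{5} e_{6} + 5 e_{2} e_{3} e_{4} e_{5} - 10 e_{2} e_{3} e_{5} e_{6} - \frac{5}{3} e_{1} e_{2} e_{3} e_{5} e_{6} - \frac{4}{3} e_{1} e_{3} e_{4} e_{5} e_{6} - \frac{32}{5} e_{2} e_{3} e_{4} e_{5} e_{6} - \frac{125}{48} e_{1} e_{2} e_{3} e_{4} e_{5} e_{6}


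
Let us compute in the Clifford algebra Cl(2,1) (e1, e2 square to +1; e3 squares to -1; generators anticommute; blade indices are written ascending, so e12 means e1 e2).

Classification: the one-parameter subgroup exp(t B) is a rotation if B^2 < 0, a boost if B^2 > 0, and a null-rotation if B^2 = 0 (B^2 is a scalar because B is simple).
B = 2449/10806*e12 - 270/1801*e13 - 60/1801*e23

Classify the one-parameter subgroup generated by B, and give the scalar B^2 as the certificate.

B^2 term by term: the squares give (2449/10806)^2*(e12)^2 + (-270/1801)^2*(e13)^2 + (-60/1801)^2*(e23)^2 = 5997601/116769636*(-1) + 72900/3243601*(+1) + 3600/3243601*(+1) = -1/36 (each basis 2-blade squares to minus the product of its generators' squares); cross terms between blades sharing an index anticommute and cancel. So B^2 = -1/36.
Answer: rotation, certificate B^2 = -1/36. Note: conjugating B changes its blade decomposition but never the scalar B^2 = -1/36, whose sign settles the classification.


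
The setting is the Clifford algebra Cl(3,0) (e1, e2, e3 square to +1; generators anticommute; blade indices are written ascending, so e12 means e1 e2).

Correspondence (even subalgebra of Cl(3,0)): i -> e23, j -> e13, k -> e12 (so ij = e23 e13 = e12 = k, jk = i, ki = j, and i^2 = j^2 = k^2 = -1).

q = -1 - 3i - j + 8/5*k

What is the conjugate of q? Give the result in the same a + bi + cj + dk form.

In blades: q = -1 + 8/5*e12 - e13 - 3*e23.
Quaternion conjugation is reversion on the even subalgebra: the scalar is fixed and every grade-2 blade flips sign, giving -1 - 8/5*e12 + e13 + 3*e23; translating back:
Answer: -1 + 3i + j - 8/5*k


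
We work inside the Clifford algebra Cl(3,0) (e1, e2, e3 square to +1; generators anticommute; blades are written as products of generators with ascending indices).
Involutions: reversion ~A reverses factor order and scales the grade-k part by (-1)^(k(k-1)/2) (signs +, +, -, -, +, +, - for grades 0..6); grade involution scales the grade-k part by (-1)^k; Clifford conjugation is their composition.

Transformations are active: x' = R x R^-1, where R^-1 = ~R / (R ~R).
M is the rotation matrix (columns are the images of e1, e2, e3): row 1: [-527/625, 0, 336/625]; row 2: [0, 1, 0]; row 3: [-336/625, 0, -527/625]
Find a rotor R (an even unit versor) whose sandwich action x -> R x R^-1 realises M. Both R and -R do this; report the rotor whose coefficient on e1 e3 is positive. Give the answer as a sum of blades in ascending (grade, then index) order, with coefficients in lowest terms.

Method: write R = a + b12*e1 e2 + b13*e1 e3 + b23*e2 e3 with a^2 + b12^2 + b13^2 + b23^2 = 1 (so R^-1 = ~R). Expanding the columns R e_j ~R gives tr M = 4a^2 - 1 and, from the antisymmetric part, M21 - M12 = -4a*b12, M13 - M31 = 4a*b13, M32 - M23 = -4a*b23.
Here tr M = -429/625, so a^2 = (1 + tr M)/4 = 49/625 and a = ±7/25. Taking a = 7/25: M21 - M12 = 0, M13 - M31 = 672/625, M32 - M23 = 0, giving b12 = 0, b13 = 24/25, b23 = 0, i.e. R = 7/25 + 24/25*e1 e3.
Its e1 e3 coefficient is already positive.
Answer: 7/25 + 24/25*e1 e3. Why the constraint matters: R and -R act identically through the sandwich — M has trace -429/625 either way — so only the sign condition on e1 e3 picks one of the two preimages.


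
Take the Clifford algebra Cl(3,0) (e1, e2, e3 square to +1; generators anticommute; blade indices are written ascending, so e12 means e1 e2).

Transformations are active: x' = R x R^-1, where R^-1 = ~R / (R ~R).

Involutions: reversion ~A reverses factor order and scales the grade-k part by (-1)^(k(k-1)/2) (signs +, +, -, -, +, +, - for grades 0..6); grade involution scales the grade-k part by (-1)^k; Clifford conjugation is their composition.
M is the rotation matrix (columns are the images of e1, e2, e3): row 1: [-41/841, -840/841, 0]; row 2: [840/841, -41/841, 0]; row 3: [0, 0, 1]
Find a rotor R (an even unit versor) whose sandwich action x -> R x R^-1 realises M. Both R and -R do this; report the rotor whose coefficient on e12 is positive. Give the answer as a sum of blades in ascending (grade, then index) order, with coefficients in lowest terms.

Method: write R = a + b12*e12 + b13*e13 + b23*e23 with a^2 + b12^2 + b13^2 + b23^2 = 1 (so R^-1 = ~R). Expanding the columns R e_j ~R gives tr M = 4a^2 - 1 and, from the antisymmetric part, M21 - M12 = -4a*b12, M13 - M31 = 4a*b13, M32 - M23 = -4a*b23.
Here tr M = 759/841, so a^2 = (1 + tr M)/4 = 400/841 and a = ±20/29. Taking a = 20/29: M21 - M12 = 1680/841, M13 - M31 = 0, M32 - M23 = 0, giving b12 = -21/29, b13 = 0, b23 = 0, i.e. R = 20/29 - 21/29*e12.
Its e12 coefficient is negative, so report the other preimage -R.
Answer: -20/29 + 21/29*e12. Note: both R and -R realise this M (trace 759/841); the covering map identifies them, and the e12-coefficient sign is the tie-breaker.


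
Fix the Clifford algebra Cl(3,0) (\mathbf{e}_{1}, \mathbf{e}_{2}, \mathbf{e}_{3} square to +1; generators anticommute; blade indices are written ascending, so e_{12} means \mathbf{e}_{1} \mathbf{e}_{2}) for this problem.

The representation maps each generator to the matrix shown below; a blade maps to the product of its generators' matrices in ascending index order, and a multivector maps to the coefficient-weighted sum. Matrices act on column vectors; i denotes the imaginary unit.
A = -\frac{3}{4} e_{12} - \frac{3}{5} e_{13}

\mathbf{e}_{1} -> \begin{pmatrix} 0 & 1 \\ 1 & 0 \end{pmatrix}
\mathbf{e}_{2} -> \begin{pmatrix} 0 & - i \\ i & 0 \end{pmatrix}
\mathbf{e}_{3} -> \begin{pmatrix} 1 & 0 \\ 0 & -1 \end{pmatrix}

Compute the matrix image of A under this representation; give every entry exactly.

Bivector images (products of the table entries): rho(e_{12}) = rho(\mathbf{e}_{1})rho(\mathbf{e}_{2}) = \begin{pmatrix} i & 0 \\ 0 & - i \end{pmatrix}; rho(e_{13}) = rho(\mathbf{e}_{1})rho(\mathbf{e}_{3}) = \begin{pmatrix} 0 & -1 \\ 1 & 0 \end{pmatrix}.
M = (-\frac{3}{4})*rho(e_{12}) + (-\frac{3}{5})*rho(e_{13}), summed entrywise:
Answer: \begin{pmatrix} - \frac{3 i}{4} & \frac{3}{5} \\ - \frac{3}{5} & \frac{3 i}{4} \end{pmatrix}


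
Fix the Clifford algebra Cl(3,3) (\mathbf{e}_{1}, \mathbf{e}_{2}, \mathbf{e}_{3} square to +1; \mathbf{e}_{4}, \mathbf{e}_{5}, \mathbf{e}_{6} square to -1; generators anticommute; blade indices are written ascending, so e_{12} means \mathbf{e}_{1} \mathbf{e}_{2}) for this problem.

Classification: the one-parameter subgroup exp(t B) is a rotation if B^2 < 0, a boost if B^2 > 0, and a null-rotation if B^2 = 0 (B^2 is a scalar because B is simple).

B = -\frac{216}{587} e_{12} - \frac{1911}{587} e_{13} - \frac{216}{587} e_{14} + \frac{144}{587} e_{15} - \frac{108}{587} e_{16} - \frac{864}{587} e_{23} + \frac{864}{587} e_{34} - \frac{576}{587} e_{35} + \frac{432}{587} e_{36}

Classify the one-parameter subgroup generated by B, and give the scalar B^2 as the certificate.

B^2 term by term: the squares give (-\frac{216}{587})^2*(e_{12})^2 + (-\frac{1911}{587})^2*(e_{13})^2 + (-\frac{216}{587})^2*(e_{14})^2 + (\frac{144}{587})^2*(e_{15})^2 + (-\frac{108}{587})^2*(e_{16})^2 + (-\frac{864}{587})^2*(e_{23})^2 + (\frac{864}{587})^2*(e_{34})^2 + (-\frac{576}{587})^2*(e_{35})^2 + (\frac{432}{587})^2*(e_{36})^2 = \frac{46656}{344569}*(-1) + \frac{3651921}{344569}*(-1) + \frac{46656}{344569}*(+1) + \frac{20736}{344569}*(+1) + \frac{11664}{344569}*(+1) + \frac{746496}{344569}*(-1) + \frac{746496}{344569}*(+1) + \frac{331776}{344569}*(+1) + \frac{186624}{344569}*(+1) = -9 (each basis 2-blade squares to minus the product of its generators' squares); cross terms between blades sharing an index anticommute and cancel; the commuting (index-disjoint) pairs give grade-4 terms 2*c*c'*(blade product), which cancel blade by blade — e_{1234}: -\frac{373248}{344569} + \frac{373248}{344569} = 0; e_{1235}: \frac{248832}{344569} - \frac{248832}{344569} = 0; e_{1236}: -\frac{186624}{344569} + \frac{186624}{344569} = 0; e_{1345}: -\frac{248832}{344569} + \frac{248832}{344569} = 0; e_{1346}: \frac{186624}{344569} - \frac{186624}{344569} = 0; e_{1356}: -\frac{124416}{344569} + \frac{124416}{344569} = 0 — confirming B is simple. So B^2 = -9.
Answer: rotation, certificate B^2 = -9. The invariant at work: B^2 = -9 is unchanged by conjugation, hence its sign classifies the subgroup whatever basis B is written in.


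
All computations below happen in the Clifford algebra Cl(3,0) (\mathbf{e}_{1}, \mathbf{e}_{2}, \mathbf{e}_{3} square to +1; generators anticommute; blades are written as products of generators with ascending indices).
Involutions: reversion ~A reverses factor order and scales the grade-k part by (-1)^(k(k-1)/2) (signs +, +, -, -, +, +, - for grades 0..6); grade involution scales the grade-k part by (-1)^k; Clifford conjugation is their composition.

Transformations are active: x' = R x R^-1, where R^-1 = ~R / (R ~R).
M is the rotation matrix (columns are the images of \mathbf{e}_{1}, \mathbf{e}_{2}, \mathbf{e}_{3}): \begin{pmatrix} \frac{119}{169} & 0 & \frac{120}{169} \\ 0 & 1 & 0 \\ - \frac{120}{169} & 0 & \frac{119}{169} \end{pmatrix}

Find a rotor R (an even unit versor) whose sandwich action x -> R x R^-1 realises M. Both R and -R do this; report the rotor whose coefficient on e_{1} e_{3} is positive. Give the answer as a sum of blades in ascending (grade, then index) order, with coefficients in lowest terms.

Method: write R = a + b12*e_{1} e_{2} + b13*e_{1} e_{3} + b23*e_{2} e_{3} with a^2 + b12^2 + b13^2 + b23^2 = 1 (so R^-1 = ~R). Expanding the columns R e_j ~R gives tr M = 4a^2 - 1 and, from the antisymmetric part, M21 - M12 = -4a*b12, M13 - M31 = 4a*b13, M32 - M23 = -4a*b23.
Here tr M = \frac{407}{169}, so a^2 = (1 + tr M)/4 = \frac{144}{169} and a = ±\frac{12}{13}. Taking a = \frac{12}{13}: M21 - M12 = 0, M13 - M31 = \frac{240}{169}, M32 - M23 = 0, giving b12 = 0, b13 = \frac{5}{13}, b23 = 0, i.e. R = \frac{12}{13} + \frac{5}{13} e_{1} e_{3}.
Its e_{1} e_{3} coefficient is already positive.
Answer: \frac{12}{13} + \frac{5}{13} e_{1} e_{3}. Note: both R and -R realise this M (trace \frac{407}{169}); the covering map identifies them, and the e_{1} e_{3}-coefficient sign is the tie-breaker.


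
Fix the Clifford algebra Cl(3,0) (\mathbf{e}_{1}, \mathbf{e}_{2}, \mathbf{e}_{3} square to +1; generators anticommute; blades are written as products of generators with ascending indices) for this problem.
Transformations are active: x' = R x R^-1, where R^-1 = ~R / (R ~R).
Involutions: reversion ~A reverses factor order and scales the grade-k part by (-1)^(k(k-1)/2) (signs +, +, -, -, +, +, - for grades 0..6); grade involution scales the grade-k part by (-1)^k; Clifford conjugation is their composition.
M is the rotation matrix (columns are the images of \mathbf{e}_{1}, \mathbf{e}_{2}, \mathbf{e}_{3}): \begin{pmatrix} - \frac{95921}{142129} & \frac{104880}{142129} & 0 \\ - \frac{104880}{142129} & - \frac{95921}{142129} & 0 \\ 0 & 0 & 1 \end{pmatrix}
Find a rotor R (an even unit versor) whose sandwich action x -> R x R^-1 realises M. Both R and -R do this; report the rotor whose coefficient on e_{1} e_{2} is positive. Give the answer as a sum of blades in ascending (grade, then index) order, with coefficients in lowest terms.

Method: write R = a + b12*e_{1} e_{2} + b13*e_{1} e_{3} + b23*e_{2} e_{3} with a^2 + b12^2 + b13^2 + b23^2 = 1 (so R^-1 = ~R). Expanding the columns R e_j ~R gives tr M = 4a^2 - 1 and, from the antisymmetric part, M21 - M12 = -4a*b12, M13 - M31 = 4a*b13, M32 - M23 = -4a*b23.
Here tr M = -\frac{49713}{142129}, so a^2 = (1 + tr M)/4 = \frac{23104}{142129} and a = ±\frac{152}{377}. Taking a = \frac{152}{377}: M21 - M12 = -\frac{209760}{142129}, M13 - M31 = 0, M32 - M23 = 0, giving b12 = \frac{345}{377}, b13 = 0, b23 = 0, i.e. R = \frac{152}{377} + \frac{345}{377} e_{1} e_{2}.
Its e_{1} e_{2} coefficient is already positive.
Answer: \frac{152}{377} + \frac{345}{377} e_{1} e_{2}. Sheet selection: the two-to-one cover makes ±R indistinguishable at the matrix level (trace -\frac{49713}{142129}), so uniqueness comes from the required sign on e_{1} e_{2}.


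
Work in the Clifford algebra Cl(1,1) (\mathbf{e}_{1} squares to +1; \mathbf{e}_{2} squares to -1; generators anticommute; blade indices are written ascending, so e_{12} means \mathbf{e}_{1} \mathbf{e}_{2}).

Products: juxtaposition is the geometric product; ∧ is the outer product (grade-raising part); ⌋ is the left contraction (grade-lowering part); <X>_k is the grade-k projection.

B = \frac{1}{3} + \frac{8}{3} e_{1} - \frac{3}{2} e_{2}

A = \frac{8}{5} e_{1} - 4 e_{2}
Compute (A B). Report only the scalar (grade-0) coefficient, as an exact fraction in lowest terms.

step 1: -\frac{26}{15} + \frac{8}{15} e_{1} - \frac{4}{3} e_{2} + \frac{124}{15} e_{12}
Answer: -\frac{26}{15}


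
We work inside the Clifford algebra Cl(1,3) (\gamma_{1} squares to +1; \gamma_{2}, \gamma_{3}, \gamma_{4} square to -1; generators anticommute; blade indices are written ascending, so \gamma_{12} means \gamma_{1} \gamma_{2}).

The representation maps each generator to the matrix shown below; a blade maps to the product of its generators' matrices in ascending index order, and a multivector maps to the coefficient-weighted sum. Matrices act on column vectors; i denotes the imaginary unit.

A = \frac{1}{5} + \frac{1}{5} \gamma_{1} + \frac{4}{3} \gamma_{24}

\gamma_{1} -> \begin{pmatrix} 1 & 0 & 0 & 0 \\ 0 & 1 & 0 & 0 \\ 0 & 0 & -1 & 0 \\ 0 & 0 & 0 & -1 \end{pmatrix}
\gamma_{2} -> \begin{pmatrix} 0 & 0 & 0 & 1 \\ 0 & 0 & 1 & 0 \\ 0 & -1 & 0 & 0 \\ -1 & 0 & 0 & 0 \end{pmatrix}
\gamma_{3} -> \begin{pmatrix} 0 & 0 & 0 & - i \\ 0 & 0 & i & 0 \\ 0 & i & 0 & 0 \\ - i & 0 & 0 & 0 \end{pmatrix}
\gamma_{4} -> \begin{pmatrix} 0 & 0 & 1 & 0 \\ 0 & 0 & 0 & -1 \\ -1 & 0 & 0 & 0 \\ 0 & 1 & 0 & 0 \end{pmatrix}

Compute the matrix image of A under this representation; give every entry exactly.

Bivector images (products of the table entries): rho(\gamma_{24}) = rho(\gamma_{2})rho(\gamma_{4}) = \begin{pmatrix} 0 & 1 & 0 & 0 \\ -1 & 0 & 0 & 0 \\ 0 & 0 & 0 & 1 \\ 0 & 0 & -1 & 0 \end{pmatrix}.
M = (\frac{1}{5})*1 + (\frac{1}{5})*rho(\gamma_{1}) + (\frac{4}{3})*rho(\gamma_{24}), summed entrywise (1 is the identity matrix):
Answer: \begin{pmatrix} \frac{2}{5} & \frac{4}{3} & 0 & 0 \\ - \frac{4}{3} & \frac{2}{5} & 0 & 0 \\ 0 & 0 & 0 & \frac{4}{3} \\ 0 & 0 & - \frac{4}{3} & 0 \end{pmatrix}


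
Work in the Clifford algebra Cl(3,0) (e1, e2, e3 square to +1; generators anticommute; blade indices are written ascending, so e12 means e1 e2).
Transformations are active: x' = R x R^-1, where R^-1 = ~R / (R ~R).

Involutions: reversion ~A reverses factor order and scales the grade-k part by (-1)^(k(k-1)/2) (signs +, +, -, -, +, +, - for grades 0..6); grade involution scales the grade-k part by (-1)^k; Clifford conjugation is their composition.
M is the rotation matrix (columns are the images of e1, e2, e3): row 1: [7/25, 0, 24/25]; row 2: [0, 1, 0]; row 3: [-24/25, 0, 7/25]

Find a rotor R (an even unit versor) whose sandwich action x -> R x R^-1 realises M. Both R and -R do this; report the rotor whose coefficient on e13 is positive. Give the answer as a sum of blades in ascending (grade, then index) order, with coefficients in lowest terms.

Method: write R = a + b12*e12 + b13*e13 + b23*e23 with a^2 + b12^2 + b13^2 + b23^2 = 1 (so R^-1 = ~R). Expanding the columns R e_j ~R gives tr M = 4a^2 - 1 and, from the antisymmetric part, M21 - M12 = -4a*b12, M13 - M31 = 4a*b13, M32 - M23 = -4a*b23.
Here tr M = 39/25, so a^2 = (1 + tr M)/4 = 16/25 and a = ±4/5. Taking a = 4/5: M21 - M12 = 0, M13 - M31 = 48/25, M32 - M23 = 0, giving b12 = 0, b13 = 3/5, b23 = 0, i.e. R = 4/5 + 3/5*e13.
Its e13 coefficient is already positive.
Answer: 4/5 + 3/5*e13. Note: both R and -R realise this M (trace 39/25); the covering map identifies them, and the e13-coefficient sign is the tie-breaker.


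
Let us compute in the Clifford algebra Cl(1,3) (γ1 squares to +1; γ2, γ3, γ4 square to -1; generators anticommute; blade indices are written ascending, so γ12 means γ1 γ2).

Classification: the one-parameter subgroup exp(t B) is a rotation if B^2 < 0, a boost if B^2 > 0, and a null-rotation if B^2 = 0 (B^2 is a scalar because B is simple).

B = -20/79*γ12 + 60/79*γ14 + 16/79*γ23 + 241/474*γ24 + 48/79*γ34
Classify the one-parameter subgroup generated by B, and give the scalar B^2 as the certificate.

B^2 term by term: the squares give (-20/79)^2*(γ12)^2 + (60/79)^2*(γ14)^2 + (16/79)^2*(γ23)^2 + (241/474)^2*(γ24)^2 + (48/79)^2*(γ34)^2 = 400/6241*(+1) + 3600/6241*(+1) + 256/6241*(-1) + 58081/224676*(-1) + 2304/6241*(-1) = -1/36 (each basis 2-blade squares to minus the product of its generators' squares); cross terms between blades sharing an index anticommute and cancel; the commuting (index-disjoint) pairs give grade-4 terms 2*c*c'*(blade product), which cancel blade by blade — γ1234: -1920/6241 + 1920/6241 = 0 — confirming B is simple. So B^2 = -1/36.
Answer: rotation, certificate B^2 = -1/36. Check the certificate: B^2 = -1/36, and that sign is decisive whatever form B takes.


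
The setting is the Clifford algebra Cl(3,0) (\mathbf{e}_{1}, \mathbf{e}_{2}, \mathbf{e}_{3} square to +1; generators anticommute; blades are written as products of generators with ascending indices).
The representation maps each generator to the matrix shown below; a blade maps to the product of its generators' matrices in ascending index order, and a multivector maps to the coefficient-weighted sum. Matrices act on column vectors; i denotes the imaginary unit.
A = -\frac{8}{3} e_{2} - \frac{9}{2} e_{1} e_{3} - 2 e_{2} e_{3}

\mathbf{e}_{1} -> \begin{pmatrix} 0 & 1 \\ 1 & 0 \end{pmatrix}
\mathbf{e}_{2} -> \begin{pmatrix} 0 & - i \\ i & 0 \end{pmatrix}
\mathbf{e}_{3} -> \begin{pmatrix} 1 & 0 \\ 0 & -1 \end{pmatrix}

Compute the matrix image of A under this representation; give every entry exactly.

Bivector images (products of the table entries): rho(e_{1} e_{3}) = rho(\mathbf{e}_{1})rho(\mathbf{e}_{3}) = \begin{pmatrix} 0 & -1 \\ 1 & 0 \end{pmatrix}; rho(e_{2} e_{3}) = rho(\mathbf{e}_{2})rho(\mathbf{e}_{3}) = \begin{pmatrix} 0 & i \\ i & 0 \end{pmatrix}.
M = (-\frac{8}{3})*rho(e_{2}) + (-\frac{9}{2})*rho(e_{1} e_{3}) + (-2)*rho(e_{2} e_{3}), summed entrywise:
Answer: \begin{pmatrix} 0 & \frac{9}{2} + \frac{2 i}{3} \\ - \frac{9}{2} - \frac{14 i}{3} & 0 \end{pmatrix}


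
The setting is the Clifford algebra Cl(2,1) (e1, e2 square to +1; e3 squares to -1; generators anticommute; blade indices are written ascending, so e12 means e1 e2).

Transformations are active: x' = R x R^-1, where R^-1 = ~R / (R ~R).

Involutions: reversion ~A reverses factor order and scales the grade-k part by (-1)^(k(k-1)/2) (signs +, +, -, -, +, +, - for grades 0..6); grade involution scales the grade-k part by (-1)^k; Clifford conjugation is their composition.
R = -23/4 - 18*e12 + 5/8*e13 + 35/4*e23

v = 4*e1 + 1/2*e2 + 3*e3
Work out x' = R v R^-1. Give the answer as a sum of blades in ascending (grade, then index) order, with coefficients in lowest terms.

~R = -23/4 + 18*e12 - 5/8*e13 - 35/4*e23, and R ~R = 17927/64, so R^-1 = ~R / (17927/64).
R v = -271/8*e1 + 343/8*e2 - 193/8*e3 - 309/16*e123
Answer: -25146/17927*e1 - 84129/35854*e2 + 43/91*e3


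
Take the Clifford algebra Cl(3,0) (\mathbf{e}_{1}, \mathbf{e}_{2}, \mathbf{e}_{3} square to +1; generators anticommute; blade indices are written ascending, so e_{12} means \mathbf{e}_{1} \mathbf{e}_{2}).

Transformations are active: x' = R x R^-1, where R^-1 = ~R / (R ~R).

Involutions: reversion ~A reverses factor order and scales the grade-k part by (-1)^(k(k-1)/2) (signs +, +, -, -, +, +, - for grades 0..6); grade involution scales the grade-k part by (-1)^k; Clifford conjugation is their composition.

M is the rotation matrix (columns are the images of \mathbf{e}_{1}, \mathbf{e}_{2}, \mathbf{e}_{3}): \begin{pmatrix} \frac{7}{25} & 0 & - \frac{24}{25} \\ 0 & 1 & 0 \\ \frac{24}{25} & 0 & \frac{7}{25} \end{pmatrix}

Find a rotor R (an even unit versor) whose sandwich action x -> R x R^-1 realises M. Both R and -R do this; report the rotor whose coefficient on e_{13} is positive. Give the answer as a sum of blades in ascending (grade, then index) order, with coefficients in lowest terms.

Method: write R = a + b12*e_{12} + b13*e_{13} + b23*e_{23} with a^2 + b12^2 + b13^2 + b23^2 = 1 (so R^-1 = ~R). Expanding the columns R e_j ~R gives tr M = 4a^2 - 1 and, from the antisymmetric part, M21 - M12 = -4a*b12, M13 - M31 = 4a*b13, M32 - M23 = -4a*b23.
Here tr M = \frac{39}{25}, so a^2 = (1 + tr M)/4 = \frac{16}{25} and a = ±\frac{4}{5}. Taking a = \frac{4}{5}: M21 - M12 = 0, M13 - M31 = -\frac{48}{25}, M32 - M23 = 0, giving b12 = 0, b13 = -\frac{3}{5}, b23 = 0, i.e. R = \frac{4}{5} - \frac{3}{5} e_{13}.
Its e_{13} coefficient is negative, so report the other preimage -R.
Answer: -\frac{4}{5} + \frac{3}{5} e_{13}. Note: both R and -R realise this M (trace \frac{39}{25}); the covering map identifies them, and the e_{13}-coefficient sign is the tie-breaker.


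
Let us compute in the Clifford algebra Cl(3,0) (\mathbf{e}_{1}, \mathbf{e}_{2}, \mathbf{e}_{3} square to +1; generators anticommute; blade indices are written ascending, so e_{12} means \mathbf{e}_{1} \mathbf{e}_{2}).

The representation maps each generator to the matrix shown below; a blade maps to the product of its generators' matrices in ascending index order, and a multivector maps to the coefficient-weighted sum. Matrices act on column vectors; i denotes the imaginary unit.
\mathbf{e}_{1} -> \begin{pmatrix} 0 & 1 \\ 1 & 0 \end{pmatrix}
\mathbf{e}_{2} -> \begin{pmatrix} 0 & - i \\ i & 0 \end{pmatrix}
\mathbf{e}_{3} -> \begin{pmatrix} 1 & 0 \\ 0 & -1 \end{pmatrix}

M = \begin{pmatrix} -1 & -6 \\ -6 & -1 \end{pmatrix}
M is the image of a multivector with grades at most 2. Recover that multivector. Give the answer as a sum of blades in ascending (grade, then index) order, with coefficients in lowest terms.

Method: 1, rho(e_{1}), rho(e_{2}), rho(e_{3}) form a trace-orthogonal basis of the 2x2 complex matrices (tr(X Y) = 2 if X = Y, else 0), so M = m0*1 + m1*rho(e_{1}) + m2*rho(e_{2}) + m3*rho(e_{3}) with m0 = tr(M)/2 = -1, m1 = tr(M rho(e_{1}))/2 = -6, m2 = tr(M rho(e_{2}))/2 = 0, m3 = tr(M rho(e_{3}))/2 = 0.
Multiplying table entries, the bivector images are rho(e_{12}) = i*rho(e_{3}), rho(e_{13}) = -i*rho(e_{2}), rho(e_{23}) = i*rho(e_{1}); with real blade coefficients the real parts of m0..m3 are the coefficients of 1, e_{1}, e_{2}, e_{3} and the imaginary parts give the bivectors (e_{23}: Im m1, e_{13}: -Im m2, e_{12}: Im m3).
Answer: -1 - 6 e_{1}


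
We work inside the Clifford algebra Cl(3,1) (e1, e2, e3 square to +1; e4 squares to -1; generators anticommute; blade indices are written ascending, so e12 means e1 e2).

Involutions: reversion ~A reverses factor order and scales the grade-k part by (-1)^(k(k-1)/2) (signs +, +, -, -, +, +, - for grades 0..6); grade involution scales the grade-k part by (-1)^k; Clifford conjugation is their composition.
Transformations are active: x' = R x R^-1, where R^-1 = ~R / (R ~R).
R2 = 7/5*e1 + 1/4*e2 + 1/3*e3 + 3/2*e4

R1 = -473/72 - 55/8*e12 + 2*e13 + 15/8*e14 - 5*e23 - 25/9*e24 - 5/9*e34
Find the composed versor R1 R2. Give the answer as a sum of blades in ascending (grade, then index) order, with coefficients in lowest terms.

Distribute over the terms of R2 (each basis-blade product reordered to ascending indices, repeated generators contracted through their squares):
R1 (7/5*e1) = -3311/360*e1 + 77/8*e2 - 14/5*e3 - 21/8*e4 - 7*e123 - 35/9*e124 - 7/9*e134
R1 (1/4*e2) = -55/32*e1 - 473/288*e2 + 5/4*e3 + 25/36*e4 - 1/2*e123 - 15/32*e124 - 5/36*e234
R1 (1/3*e3) = 2/3*e1 - 5/3*e2 - 473/216*e3 + 5/27*e4 - 55/24*e123 - 5/8*e134 + 25/27*e234
R1 (3/2*e4) = -45/16*e1 + 25/6*e2 + 5/6*e3 - 473/48*e4 - 165/16*e124 + 3*e134 - 15/2*e234
Summing the partial products and collecting blades:
Answer: -18809/1440*e1 + 3019/288*e2 - 3139/1080*e3 - 5011/432*e4 - 235/24*e123 - 4225/288*e124 + 115/72*e134 - 725/108*e234


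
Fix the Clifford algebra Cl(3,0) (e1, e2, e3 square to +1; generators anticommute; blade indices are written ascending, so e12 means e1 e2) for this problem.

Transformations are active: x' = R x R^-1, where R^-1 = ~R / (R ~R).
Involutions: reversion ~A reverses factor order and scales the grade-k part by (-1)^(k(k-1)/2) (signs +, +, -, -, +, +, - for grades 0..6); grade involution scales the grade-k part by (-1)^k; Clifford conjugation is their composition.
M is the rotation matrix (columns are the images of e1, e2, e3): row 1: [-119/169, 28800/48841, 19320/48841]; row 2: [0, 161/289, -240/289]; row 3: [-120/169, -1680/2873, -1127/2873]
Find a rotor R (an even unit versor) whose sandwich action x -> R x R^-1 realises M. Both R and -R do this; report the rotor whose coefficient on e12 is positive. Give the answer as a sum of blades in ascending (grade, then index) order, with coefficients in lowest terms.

Method: write R = a + b12*e12 + b13*e13 + b23*e23 with a^2 + b12^2 + b13^2 + b23^2 = 1 (so R^-1 = ~R). Expanding the columns R e_j ~R gives tr M = 4a^2 - 1 and, from the antisymmetric part, M21 - M12 = -4a*b12, M13 - M31 = 4a*b13, M32 - M23 = -4a*b23.
Here tr M = -26341/48841, so a^2 = (1 + tr M)/4 = 5625/48841 and a = ±75/221. Taking a = 75/221: M21 - M12 = -28800/48841, M13 - M31 = 54000/48841, M32 - M23 = 12000/48841, giving b12 = 96/221, b13 = 180/221, b23 = -40/221, i.e. R = 75/221 + 96/221*e12 + 180/221*e13 - 40/221*e23.
Its e12 coefficient is already positive.
Answer: 75/221 + 96/221*e12 + 180/221*e13 - 40/221*e23. Note: both R and -R realise this M (trace -26341/48841); the covering map identifies them, and the e12-coefficient sign is the tie-breaker.


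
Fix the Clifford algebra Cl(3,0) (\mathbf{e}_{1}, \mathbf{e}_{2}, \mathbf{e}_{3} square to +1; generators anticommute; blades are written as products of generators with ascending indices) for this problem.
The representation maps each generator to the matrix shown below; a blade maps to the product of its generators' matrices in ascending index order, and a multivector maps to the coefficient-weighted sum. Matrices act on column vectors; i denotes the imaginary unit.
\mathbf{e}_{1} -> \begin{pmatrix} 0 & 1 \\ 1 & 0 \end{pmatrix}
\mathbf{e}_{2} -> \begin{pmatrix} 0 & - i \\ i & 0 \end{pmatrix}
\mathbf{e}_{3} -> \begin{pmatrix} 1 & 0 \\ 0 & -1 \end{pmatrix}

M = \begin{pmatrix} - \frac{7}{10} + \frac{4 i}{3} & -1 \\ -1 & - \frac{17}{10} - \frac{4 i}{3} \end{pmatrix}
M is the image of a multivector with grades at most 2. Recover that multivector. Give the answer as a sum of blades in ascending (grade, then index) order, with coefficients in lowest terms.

Method: 1, rho(e_{1}), rho(e_{2}), rho(e_{3}) form a trace-orthogonal basis of the 2x2 complex matrices (tr(X Y) = 2 if X = Y, else 0), so M = m0*1 + m1*rho(e_{1}) + m2*rho(e_{2}) + m3*rho(e_{3}) with m0 = tr(M)/2 = - \frac{6}{5}, m1 = tr(M rho(e_{1}))/2 = -1, m2 = tr(M rho(e_{2}))/2 = 0, m3 = tr(M rho(e_{3}))/2 = \frac{1}{2} + \frac{4 i}{3}.
Multiplying table entries, the bivector images are rho(e_{1} e_{2}) = i*rho(e_{3}), rho(e_{1} e_{3}) = -i*rho(e_{2}), rho(e_{2} e_{3}) = i*rho(e_{1}); with real blade coefficients the real parts of m0..m3 are the coefficients of 1, e_{1}, e_{2}, e_{3} and the imaginary parts give the bivectors (e_{2} e_{3}: Im m1, e_{1} e_{3}: -Im m2, e_{1} e_{2}: Im m3).
Answer: -\frac{6}{5} - e_{1} + \frac{1}{2} e_{3} + \frac{4}{3} e_{1} e_{2}


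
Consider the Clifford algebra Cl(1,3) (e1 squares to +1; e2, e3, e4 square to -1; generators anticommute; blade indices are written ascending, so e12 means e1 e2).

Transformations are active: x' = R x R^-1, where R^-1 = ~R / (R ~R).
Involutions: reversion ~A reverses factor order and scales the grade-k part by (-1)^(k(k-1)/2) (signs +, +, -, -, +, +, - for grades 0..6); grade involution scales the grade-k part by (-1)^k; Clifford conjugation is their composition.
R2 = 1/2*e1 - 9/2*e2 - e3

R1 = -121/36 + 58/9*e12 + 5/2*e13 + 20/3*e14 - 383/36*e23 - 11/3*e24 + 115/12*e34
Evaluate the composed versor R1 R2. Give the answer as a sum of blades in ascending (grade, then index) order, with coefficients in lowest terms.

Distribute over the terms of R2 (each basis-blade product reordered to ascending indices, repeated generators contracted through their squares):
R1 (1/2*e1) = -121/72*e1 - 29/9*e2 - 5/4*e3 - 10/3*e4 - 383/72*e123 - 11/6*e124 + 115/24*e134
R1 (-9/2*e2) = 29*e1 + 121/8*e2 + 383/8*e3 + 33/2*e4 + 45/4*e123 + 30*e124 - 345/8*e234
R1 (-e3) = 5/2*e1 - 383/36*e2 + 121/36*e3 - 115/12*e4 - 58/9*e123 + 20/3*e134 - 11/3*e234
Summing the partial products and collecting blades:
Answer: 2147/72*e1 + 91/72*e2 + 3599/72*e3 + 43/12*e4 - 37/72*e123 + 169/6*e124 + 275/24*e134 - 1123/24*e234


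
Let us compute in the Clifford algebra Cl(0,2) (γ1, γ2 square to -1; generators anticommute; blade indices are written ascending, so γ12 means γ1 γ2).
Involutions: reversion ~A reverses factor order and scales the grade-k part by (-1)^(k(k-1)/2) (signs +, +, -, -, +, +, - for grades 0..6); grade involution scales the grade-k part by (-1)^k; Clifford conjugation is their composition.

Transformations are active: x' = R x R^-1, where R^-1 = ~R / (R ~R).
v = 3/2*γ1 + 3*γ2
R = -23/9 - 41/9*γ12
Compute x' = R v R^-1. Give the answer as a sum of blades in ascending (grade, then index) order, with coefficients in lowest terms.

~R = -23/9 + 41/9*γ12, and R ~R = 2210/81, so R^-1 = ~R / (2210/81).
R v = 59/6*γ1 - 29/2*γ2
Answer: -3693/1105*γ1 - 627/2210*γ2


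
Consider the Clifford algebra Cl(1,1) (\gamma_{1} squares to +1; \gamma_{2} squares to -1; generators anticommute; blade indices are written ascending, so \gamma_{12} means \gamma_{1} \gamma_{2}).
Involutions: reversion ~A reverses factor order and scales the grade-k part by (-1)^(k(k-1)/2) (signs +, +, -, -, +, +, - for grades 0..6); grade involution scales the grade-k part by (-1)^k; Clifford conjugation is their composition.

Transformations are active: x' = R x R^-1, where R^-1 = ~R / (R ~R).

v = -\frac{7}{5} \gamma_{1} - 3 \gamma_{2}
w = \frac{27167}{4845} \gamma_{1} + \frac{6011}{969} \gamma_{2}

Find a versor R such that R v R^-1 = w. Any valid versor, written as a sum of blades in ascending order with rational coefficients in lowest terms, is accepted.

Why this works: both vectors square to -\frac{176}{25}, so q(v) = q(w) and R = v + w = \frac{20384}{4845} \gamma_{1} + \frac{3104}{969} \gamma_{2} carries v to w — its own direction survives, the complement (v - w)/2 flips.
Answer: \frac{20384}{4845} \gamma_{1} + \frac{3104}{969} \gamma_{2}


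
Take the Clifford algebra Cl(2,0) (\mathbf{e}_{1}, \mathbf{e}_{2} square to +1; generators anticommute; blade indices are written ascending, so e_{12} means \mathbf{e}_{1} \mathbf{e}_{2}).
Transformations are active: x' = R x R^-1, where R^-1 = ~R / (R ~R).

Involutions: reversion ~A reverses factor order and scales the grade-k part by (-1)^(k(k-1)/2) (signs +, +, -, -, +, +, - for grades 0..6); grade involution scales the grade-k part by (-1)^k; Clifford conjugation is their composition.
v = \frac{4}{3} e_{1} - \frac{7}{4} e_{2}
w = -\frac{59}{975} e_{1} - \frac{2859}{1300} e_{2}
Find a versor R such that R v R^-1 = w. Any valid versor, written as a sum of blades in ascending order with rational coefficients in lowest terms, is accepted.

The midline construction: v and w both square to \frac{697}{144}, so reflecting in their sum \frac{1241}{975} e_{1} - \frac{2567}{650} e_{2} exchanges them.
Answer: \frac{1241}{975} e_{1} - \frac{2567}{650} e_{2}


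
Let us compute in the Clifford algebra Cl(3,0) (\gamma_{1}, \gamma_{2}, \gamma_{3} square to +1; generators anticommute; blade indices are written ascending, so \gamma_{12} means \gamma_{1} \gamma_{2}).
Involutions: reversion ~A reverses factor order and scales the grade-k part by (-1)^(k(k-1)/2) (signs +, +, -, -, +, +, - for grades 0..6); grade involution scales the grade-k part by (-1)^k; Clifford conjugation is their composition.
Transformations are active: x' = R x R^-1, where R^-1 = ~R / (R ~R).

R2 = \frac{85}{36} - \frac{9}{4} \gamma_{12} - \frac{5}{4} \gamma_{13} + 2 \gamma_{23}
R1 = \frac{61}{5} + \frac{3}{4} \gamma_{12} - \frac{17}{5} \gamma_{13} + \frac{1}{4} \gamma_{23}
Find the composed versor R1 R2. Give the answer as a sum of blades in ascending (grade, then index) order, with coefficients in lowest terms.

Distribute over the terms of R1 (each basis-blade product reordered to ascending indices, repeated generators contracted through their squares):
(\frac{61}{5}) R2 = \frac{1037}{36} - \frac{549}{20} \gamma_{12} - \frac{61}{4} \gamma_{13} + \frac{122}{5} \gamma_{23}
(\frac{3}{4} \gamma_{12}) R2 = \frac{27}{16} + \frac{85}{48} \gamma_{12} + \frac{3}{2} \gamma_{13} + \frac{15}{16} \gamma_{23}
(-\frac{17}{5} \gamma_{13}) R2 = -\frac{17}{4} + \frac{34}{5} \gamma_{12} - \frac{289}{36} \gamma_{13} + \frac{153}{20} \gamma_{23}
(\frac{1}{4} \gamma_{23}) R2 = -\frac{1}{2} - \frac{5}{16} \gamma_{12} + \frac{9}{16} \gamma_{13} + \frac{85}{144} \gamma_{23}
Summing the partial products and collecting blades:
Answer: \frac{3707}{144} - \frac{2303}{120} \gamma_{12} - \frac{3055}{144} \gamma_{13} + \frac{1511}{45} \gamma_{23}


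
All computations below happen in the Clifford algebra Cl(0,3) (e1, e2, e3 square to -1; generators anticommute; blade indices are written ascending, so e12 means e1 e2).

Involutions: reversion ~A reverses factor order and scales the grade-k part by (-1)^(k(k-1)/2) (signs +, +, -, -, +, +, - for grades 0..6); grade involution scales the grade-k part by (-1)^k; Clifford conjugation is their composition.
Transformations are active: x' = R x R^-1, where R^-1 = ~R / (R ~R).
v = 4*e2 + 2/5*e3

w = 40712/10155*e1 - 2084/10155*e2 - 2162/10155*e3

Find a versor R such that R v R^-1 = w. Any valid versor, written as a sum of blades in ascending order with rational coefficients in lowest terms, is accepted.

The midline construction: v and w both square to -404/25, so reflecting in their sum 40712/10155*e1 + 38536/10155*e2 + 380/2031*e3 exchanges them.
Answer: 40712/10155*e1 + 38536/10155*e2 + 380/2031*e3


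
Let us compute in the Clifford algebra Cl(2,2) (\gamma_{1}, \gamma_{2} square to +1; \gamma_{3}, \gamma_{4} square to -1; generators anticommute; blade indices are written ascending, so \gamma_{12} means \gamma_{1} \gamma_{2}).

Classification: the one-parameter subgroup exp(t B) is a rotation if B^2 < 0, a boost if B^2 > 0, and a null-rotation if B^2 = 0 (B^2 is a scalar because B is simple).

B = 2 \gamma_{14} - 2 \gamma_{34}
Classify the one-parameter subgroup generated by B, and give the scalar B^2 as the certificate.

B^2 term by term: the squares give (2)^2*(\gamma_{14})^2 + (-2)^2*(\gamma_{34})^2 = 4*(+1) + 4*(-1) = 0 (each basis 2-blade squares to minus the product of its generators' squares); cross terms between blades sharing an index anticommute and cancel. So B^2 = 0.
Answer: null-rotation, certificate B^2 = 0. Key observation: B^2 = 0 is a conjugation invariant, so its sign decides the class regardless of the surface form of B.


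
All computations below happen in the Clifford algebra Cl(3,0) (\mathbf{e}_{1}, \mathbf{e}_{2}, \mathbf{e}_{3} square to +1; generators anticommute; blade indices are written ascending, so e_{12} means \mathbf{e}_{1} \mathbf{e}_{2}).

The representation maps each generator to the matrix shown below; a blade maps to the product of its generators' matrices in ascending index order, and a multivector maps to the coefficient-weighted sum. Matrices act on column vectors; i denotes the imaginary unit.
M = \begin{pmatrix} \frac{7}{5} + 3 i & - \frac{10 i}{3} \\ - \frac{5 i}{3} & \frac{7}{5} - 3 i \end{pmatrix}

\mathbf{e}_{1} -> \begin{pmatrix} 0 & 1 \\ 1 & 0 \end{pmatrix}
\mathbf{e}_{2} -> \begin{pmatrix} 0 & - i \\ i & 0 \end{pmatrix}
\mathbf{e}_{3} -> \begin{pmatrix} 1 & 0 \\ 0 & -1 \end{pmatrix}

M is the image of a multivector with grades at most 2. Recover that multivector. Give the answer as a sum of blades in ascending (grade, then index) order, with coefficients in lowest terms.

Method: 1, rho(e_{1}), rho(e_{2}), rho(e_{3}) form a trace-orthogonal basis of the 2x2 complex matrices (tr(X Y) = 2 if X = Y, else 0), so M = m0*1 + m1*rho(e_{1}) + m2*rho(e_{2}) + m3*rho(e_{3}) with m0 = tr(M)/2 = \frac{7}{5}, m1 = tr(M rho(e_{1}))/2 = - \frac{5 i}{2}, m2 = tr(M rho(e_{2}))/2 = \frac{5}{6}, m3 = tr(M rho(e_{3}))/2 = 3 i.
Multiplying table entries, the bivector images are rho(e_{12}) = i*rho(e_{3}), rho(e_{13}) = -i*rho(e_{2}), rho(e_{23}) = i*rho(e_{1}); with real blade coefficients the real parts of m0..m3 are the coefficients of 1, e_{1}, e_{2}, e_{3} and the imaginary parts give the bivectors (e_{23}: Im m1, e_{13}: -Im m2, e_{12}: Im m3).
Answer: \frac{7}{5} + \frac{5}{6} e_{2} + 3 e_{12} - \frac{5}{2} e_{23}


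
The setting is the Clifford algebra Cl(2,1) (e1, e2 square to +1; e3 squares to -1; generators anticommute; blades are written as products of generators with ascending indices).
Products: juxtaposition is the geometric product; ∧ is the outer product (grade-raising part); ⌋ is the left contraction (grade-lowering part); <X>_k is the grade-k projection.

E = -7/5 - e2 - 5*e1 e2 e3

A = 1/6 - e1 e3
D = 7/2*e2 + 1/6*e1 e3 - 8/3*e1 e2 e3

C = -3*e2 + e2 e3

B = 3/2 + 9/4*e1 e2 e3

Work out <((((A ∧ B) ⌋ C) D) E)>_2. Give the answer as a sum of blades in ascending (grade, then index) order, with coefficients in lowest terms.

step 1: 1/4 - 3/2*e1 e3 + 3/8*e1 e2 e3
step 2: -3/4*e2 + 1/4*e2 e3
step 3: -21/8 - 2/3*e1 - 7/8*e3 - 1/24*e1 e2 - 2*e1 e3 + 1/8*e1 e2 e3
step 4: 61/20 + 39/40*e1 - 59/8*e2 + 61/60*e3 - 73/20*e1 e2 + 117/40*e1 e3 + 59/24*e2 e3 + 219/20*e1 e2 e3
step 5: -73/20*e1 e2 + 117/40*e1 e3 + 59/24*e2 e3
Answer: -73/20*e1 e2 + 117/40*e1 e3 + 59/24*e2 e3
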